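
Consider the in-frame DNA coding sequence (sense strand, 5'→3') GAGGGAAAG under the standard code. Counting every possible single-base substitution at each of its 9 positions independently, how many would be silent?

5

Codon 1 (GAG, Glu): 1 synonymous substitution.
Codon 2 (GGA, Gly): 3 synonymous substitutions.
Codon 3 (AAG, Lys): 1 synonymous substitution.
Total: 1 + 3 + 1 = 5.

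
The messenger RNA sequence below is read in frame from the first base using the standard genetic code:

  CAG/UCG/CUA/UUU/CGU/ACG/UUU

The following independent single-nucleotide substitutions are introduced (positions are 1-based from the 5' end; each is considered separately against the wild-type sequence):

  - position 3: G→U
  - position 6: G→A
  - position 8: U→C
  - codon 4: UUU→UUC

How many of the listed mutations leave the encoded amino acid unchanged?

Codon 1: CAG (Gln) → CAU (His) — missense.
Codon 2: UCG (Ser) → UCA (Ser) — synonymous.
Codon 3: CUA (Leu) → CCA (Pro) — missense.
Codon 4: UUU (Phe) → UUC (Phe) — synonymous.
Synonymous: 2 of 4.

2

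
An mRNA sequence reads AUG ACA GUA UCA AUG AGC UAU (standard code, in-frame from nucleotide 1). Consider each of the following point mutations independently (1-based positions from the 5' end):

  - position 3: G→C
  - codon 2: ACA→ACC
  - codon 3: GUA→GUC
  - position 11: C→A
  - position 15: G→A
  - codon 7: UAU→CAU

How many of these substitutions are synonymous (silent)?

Codon 1: AUG (Met) → AUC (Ile) — missense.
Codon 2: ACA (Thr) → ACC (Thr) — synonymous.
Codon 3: GUA (Val) → GUC (Val) — synonymous.
Codon 4: UCA (Ser) → UAA (Stop) — nonsense.
Codon 5: AUG (Met) → AUA (Ile) — missense.
Codon 7: UAU (Tyr) → CAU (His) — missense.
Synonymous: 2 of 6.

2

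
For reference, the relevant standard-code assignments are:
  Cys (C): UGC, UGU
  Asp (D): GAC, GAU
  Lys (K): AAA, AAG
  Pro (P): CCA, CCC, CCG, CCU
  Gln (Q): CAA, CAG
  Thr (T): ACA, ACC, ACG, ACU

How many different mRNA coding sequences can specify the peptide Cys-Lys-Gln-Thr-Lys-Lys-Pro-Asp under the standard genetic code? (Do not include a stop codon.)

1024

Cys: 2 codons.
Lys: 2 codons.
Gln: 2 codons.
Thr: 4 codons.
Lys: 2 codons.
Lys: 2 codons.
Pro: 4 codons.
Asp: 2 codons.
2 × 2 × 2 × 4 × 2 × 2 × 4 × 2 = 1024.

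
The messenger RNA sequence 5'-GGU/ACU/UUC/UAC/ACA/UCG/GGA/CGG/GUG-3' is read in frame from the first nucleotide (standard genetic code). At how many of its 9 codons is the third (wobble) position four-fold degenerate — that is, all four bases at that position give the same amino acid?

Codon 1 GGU (Gly): third position 4-fold.
Codon 2 ACU (Thr): third position 4-fold.
Codon 3 UUC (Phe): third position 2-fold.
Codon 4 UAC (Tyr): third position 2-fold.
Codon 5 ACA (Thr): third position 4-fold.
Codon 6 UCG (Ser): third position 4-fold.
Codon 7 GGA (Gly): third position 4-fold.
Codon 8 CGG (Arg): third position 4-fold.
Codon 9 GUG (Val): third position 4-fold.
Four-fold degenerate third positions: 7.

7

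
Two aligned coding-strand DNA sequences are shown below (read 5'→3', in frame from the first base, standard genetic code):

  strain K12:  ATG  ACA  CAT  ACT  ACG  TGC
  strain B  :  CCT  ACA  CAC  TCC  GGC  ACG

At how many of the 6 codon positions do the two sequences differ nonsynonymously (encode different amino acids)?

Codon 1: ATG Met / CCT Pro — nonsynonymous.
Codon 2: ACA Thr / ACA Thr — identical.
Codon 3: CAT His / CAC His — synonymous.
Codon 4: ACT Thr / TCC Ser — nonsynonymous.
Codon 5: ACG Thr / GGC Gly — nonsynonymous.
Codon 6: TGC Cys / ACG Thr — nonsynonymous.
Nonsynonymous differences: 4.

4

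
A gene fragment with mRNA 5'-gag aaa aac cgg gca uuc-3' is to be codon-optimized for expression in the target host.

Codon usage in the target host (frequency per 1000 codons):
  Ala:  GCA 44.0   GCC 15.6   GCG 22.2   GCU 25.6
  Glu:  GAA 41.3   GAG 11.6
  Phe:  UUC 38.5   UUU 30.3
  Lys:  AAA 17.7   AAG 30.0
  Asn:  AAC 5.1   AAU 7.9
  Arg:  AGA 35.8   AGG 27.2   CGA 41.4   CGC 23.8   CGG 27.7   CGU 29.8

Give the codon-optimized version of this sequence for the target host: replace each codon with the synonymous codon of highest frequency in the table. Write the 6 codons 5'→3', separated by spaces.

Codon 1 (Glu): best is GAA at 41.3.
Codon 2 (Lys): best is AAG at 30.0.
Codon 3 (Asn): best is AAU at 7.9.
Codon 4 (Arg): best is CGA at 41.4.
Codon 5 (Ala): best is GCA at 44.0.
Codon 6 (Phe): best is UUC at 38.5.

GAA AAG AAU CGA GCA UUC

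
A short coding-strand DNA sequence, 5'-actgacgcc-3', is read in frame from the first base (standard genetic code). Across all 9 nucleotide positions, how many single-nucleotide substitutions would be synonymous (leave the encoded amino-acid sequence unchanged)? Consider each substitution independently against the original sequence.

7

Codon 1 (ACT, Thr): 3 synonymous substitutions.
Codon 2 (GAC, Asp): 1 synonymous substitution.
Codon 3 (GCC, Ala): 3 synonymous substitutions.
Total: 3 + 1 + 3 = 7.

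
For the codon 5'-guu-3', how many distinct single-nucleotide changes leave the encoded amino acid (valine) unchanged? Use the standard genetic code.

3

Position 1: none → 0 synonymous.
Position 2: none → 0 synonymous.
Position 3: GUC, GUA, GUG → 3 synonymous.
Total: 0 + 0 + 3 = 3.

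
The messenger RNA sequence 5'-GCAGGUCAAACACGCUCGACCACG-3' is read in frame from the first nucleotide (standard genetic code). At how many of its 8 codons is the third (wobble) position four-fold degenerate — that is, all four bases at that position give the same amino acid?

7

Codon 1 GCA (Ala): third position 4-fold.
Codon 2 GGU (Gly): third position 4-fold.
Codon 3 CAA (Gln): third position 2-fold.
Codon 4 ACA (Thr): third position 4-fold.
Codon 5 CGC (Arg): third position 4-fold.
Codon 6 UCG (Ser): third position 4-fold.
Codon 7 ACC (Thr): third position 4-fold.
Codon 8 ACG (Thr): third position 4-fold.
Four-fold degenerate third positions: 7.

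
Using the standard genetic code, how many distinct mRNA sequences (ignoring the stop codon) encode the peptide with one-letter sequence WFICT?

Trp: 1 codon.
Phe: 2 codons.
Ile: 3 codons.
Cys: 2 codons.
Thr: 4 codons.
1 × 2 × 3 × 2 × 4 = 48.

48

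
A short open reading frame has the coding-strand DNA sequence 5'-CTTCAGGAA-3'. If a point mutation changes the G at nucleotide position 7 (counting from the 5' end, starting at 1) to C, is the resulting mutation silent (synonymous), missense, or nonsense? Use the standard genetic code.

Position 7 falls in codon 3: GAA → Glu.
After the substitution the codon is CAA → Gln.
Glu ≠ Gln, so this is a missense mutation.

missense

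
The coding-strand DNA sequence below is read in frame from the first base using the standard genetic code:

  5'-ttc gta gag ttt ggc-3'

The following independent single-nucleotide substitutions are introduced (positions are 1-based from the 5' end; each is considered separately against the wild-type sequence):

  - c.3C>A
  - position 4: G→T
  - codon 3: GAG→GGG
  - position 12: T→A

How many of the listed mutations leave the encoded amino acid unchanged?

Codon 1: TTC (Phe) → TTA (Leu) — missense.
Codon 2: GTA (Val) → TTA (Leu) — missense.
Codon 3: GAG (Glu) → GGG (Gly) — missense.
Codon 4: TTT (Phe) → TTA (Leu) — missense.
Synonymous: 0 of 4.

0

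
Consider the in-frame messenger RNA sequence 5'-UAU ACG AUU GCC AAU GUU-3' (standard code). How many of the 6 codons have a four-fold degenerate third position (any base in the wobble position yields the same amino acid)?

3

Codon 1 UAU (Tyr): third position 2-fold.
Codon 2 ACG (Thr): third position 4-fold.
Codon 3 AUU (Ile): third position 3-fold.
Codon 4 GCC (Ala): third position 4-fold.
Codon 5 AAU (Asn): third position 2-fold.
Codon 6 GUU (Val): third position 4-fold.
Four-fold degenerate third positions: 3.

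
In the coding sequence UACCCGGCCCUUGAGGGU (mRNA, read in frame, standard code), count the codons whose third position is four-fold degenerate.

Codon 1 UAC (Tyr): third position 2-fold.
Codon 2 CCG (Pro): third position 4-fold.
Codon 3 GCC (Ala): third position 4-fold.
Codon 4 CUU (Leu): third position 4-fold.
Codon 5 GAG (Glu): third position 2-fold.
Codon 6 GGU (Gly): third position 4-fold.
Four-fold degenerate third positions: 4.

4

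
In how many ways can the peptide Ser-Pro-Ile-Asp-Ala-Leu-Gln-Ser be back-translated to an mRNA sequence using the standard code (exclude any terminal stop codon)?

Ser: 6 codons.
Pro: 4 codons.
Ile: 3 codons.
Asp: 2 codons.
Ala: 4 codons.
Leu: 6 codons.
Gln: 2 codons.
Ser: 6 codons.
6 × 4 × 3 × 2 × 4 × 6 × 2 × 6 = 41472.

41472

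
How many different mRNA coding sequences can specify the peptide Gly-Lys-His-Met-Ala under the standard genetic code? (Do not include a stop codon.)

64

Gly: 4 codons.
Lys: 2 codons.
His: 2 codons.
Met: 1 codon.
Ala: 4 codons.
4 × 2 × 2 × 1 × 4 = 64.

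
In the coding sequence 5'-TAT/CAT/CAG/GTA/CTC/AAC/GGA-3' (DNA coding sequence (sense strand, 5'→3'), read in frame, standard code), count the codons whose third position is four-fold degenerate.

3

Codon 1 TAT (Tyr): third position 2-fold.
Codon 2 CAT (His): third position 2-fold.
Codon 3 CAG (Gln): third position 2-fold.
Codon 4 GTA (Val): third position 4-fold.
Codon 5 CTC (Leu): third position 4-fold.
Codon 6 AAC (Asn): third position 2-fold.
Codon 7 GGA (Gly): third position 4-fold.
Four-fold degenerate third positions: 3.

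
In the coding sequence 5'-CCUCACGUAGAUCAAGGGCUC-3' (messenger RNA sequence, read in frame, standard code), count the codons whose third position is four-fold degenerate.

4

Codon 1 CCU (Pro): third position 4-fold.
Codon 2 CAC (His): third position 2-fold.
Codon 3 GUA (Val): third position 4-fold.
Codon 4 GAU (Asp): third position 2-fold.
Codon 5 CAA (Gln): third position 2-fold.
Codon 6 GGG (Gly): third position 4-fold.
Codon 7 CUC (Leu): third position 4-fold.
Four-fold degenerate third positions: 4.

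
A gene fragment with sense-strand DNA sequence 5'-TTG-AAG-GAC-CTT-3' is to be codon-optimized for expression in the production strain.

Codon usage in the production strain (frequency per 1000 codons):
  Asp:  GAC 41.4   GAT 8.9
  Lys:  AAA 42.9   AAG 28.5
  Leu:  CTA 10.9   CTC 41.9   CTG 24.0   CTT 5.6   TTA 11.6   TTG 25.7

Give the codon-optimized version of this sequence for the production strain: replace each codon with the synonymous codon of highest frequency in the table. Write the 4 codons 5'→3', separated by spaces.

CTC AAA GAC CTC

Codon 1 (Leu): best is CTC at 41.9.
Codon 2 (Lys): best is AAA at 42.9.
Codon 3 (Asp): best is GAC at 41.4.
Codon 4 (Leu): best is CTC at 41.9.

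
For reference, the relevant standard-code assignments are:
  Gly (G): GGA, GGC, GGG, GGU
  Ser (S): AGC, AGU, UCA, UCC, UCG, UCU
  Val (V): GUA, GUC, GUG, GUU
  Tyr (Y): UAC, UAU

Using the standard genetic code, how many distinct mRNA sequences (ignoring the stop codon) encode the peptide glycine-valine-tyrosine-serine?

192

Gly: 4 codons.
Val: 4 codons.
Tyr: 2 codons.
Ser: 6 codons.
4 × 4 × 2 × 6 = 192.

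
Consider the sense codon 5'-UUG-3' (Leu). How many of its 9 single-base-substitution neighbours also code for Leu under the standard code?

Position 1: CUG → 1 synonymous.
Position 2: none → 0 synonymous.
Position 3: UUA → 1 synonymous.
Total: 1 + 0 + 1 = 2.

2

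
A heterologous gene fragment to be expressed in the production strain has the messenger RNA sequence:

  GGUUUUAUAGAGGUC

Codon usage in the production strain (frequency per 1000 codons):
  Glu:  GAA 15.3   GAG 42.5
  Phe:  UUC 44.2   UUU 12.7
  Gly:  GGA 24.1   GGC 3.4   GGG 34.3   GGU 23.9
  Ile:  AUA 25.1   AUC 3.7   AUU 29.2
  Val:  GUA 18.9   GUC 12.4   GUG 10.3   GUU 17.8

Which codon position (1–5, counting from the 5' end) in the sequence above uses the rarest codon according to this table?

5

Codon 1 GGU (Gly): 23.9 per 1000.
Codon 2 UUU (Phe): 12.7 per 1000.
Codon 3 AUA (Ile): 25.1 per 1000.
Codon 4 GAG (Glu): 42.5 per 1000.
Codon 5 GUC (Val): 12.4 per 1000.
Lowest frequency is 12.4 at codon 5.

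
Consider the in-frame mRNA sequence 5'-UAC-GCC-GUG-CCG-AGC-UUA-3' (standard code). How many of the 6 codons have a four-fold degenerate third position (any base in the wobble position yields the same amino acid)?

Codon 1 UAC (Tyr): third position 2-fold.
Codon 2 GCC (Ala): third position 4-fold.
Codon 3 GUG (Val): third position 4-fold.
Codon 4 CCG (Pro): third position 4-fold.
Codon 5 AGC (Ser): third position 2-fold.
Codon 6 UUA (Leu): third position 2-fold.
Four-fold degenerate third positions: 3.

3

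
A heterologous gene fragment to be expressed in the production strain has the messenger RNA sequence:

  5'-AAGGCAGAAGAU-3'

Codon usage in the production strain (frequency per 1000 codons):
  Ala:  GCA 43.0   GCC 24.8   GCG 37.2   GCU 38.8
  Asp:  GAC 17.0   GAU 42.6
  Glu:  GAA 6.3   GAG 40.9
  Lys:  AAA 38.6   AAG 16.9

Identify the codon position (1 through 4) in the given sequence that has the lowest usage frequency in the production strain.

3

Codon 1 AAG (Lys): 16.9 per 1000.
Codon 2 GCA (Ala): 43.0 per 1000.
Codon 3 GAA (Glu): 6.3 per 1000.
Codon 4 GAU (Asp): 42.6 per 1000.
Lowest frequency is 6.3 at codon 3.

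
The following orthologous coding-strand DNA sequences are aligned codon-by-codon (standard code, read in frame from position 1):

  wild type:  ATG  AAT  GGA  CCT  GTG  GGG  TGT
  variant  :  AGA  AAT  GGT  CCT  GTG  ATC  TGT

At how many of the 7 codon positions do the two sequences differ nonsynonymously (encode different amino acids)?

2

Codon 1: ATG Met / AGA Arg — nonsynonymous.
Codon 2: AAT Asn / AAT Asn — identical.
Codon 3: GGA Gly / GGT Gly — synonymous.
Codon 4: CCT Pro / CCT Pro — identical.
Codon 5: GTG Val / GTG Val — identical.
Codon 6: GGG Gly / ATC Ile — nonsynonymous.
Codon 7: TGT Cys / TGT Cys — identical.
Nonsynonymous differences: 2.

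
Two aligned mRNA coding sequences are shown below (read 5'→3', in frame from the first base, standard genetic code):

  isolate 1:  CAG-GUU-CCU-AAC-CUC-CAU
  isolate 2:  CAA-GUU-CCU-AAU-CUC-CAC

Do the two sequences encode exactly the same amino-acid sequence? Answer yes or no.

yes

Codon 1: CAG Gln / CAA Gln — synonymous.
Codon 2: GUU Val / GUU Val — identical.
Codon 3: CCU Pro / CCU Pro — identical.
Codon 4: AAC Asn / AAU Asn — synonymous.
Codon 5: CUC Leu / CUC Leu — identical.
Codon 6: CAU His / CAC His — synonymous.
Nonsynonymous differences: 0 → same protein.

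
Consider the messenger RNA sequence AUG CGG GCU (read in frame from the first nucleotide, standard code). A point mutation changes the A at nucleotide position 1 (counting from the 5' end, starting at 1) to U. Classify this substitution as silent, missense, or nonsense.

Position 1 falls in codon 1: AUG → Met.
After the substitution the codon is UUG → Leu.
Met ≠ Leu, so this is a missense mutation.

missense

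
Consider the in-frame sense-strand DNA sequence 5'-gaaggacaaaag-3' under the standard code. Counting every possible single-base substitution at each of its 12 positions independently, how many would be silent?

6

Codon 1 (GAA, Glu): 1 synonymous substitution.
Codon 2 (GGA, Gly): 3 synonymous substitutions.
Codon 3 (CAA, Gln): 1 synonymous substitution.
Codon 4 (AAG, Lys): 1 synonymous substitution.
Total: 1 + 3 + 1 + 1 = 6.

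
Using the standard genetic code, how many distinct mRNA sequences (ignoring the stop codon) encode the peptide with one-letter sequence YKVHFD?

Tyr: 2 codons.
Lys: 2 codons.
Val: 4 codons.
His: 2 codons.
Phe: 2 codons.
Asp: 2 codons.
2 × 2 × 4 × 2 × 2 × 2 = 128.

128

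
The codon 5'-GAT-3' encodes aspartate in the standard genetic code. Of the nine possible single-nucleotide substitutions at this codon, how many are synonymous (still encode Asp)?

Position 1: none → 0 synonymous.
Position 2: none → 0 synonymous.
Position 3: GAC → 1 synonymous.
Total: 0 + 0 + 1 = 1.

1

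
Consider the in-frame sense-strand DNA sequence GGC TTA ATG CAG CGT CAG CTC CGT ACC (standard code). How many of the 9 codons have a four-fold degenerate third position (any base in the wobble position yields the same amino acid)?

Codon 1 GGC (Gly): third position 4-fold.
Codon 2 TTA (Leu): third position 2-fold.
Codon 3 ATG (Met): third position 1-fold.
Codon 4 CAG (Gln): third position 2-fold.
Codon 5 CGT (Arg): third position 4-fold.
Codon 6 CAG (Gln): third position 2-fold.
Codon 7 CTC (Leu): third position 4-fold.
Codon 8 CGT (Arg): third position 4-fold.
Codon 9 ACC (Thr): third position 4-fold.
Four-fold degenerate third positions: 5.

5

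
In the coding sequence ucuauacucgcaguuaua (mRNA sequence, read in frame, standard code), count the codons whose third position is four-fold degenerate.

4

Codon 1 UCU (Ser): third position 4-fold.
Codon 2 AUA (Ile): third position 3-fold.
Codon 3 CUC (Leu): third position 4-fold.
Codon 4 GCA (Ala): third position 4-fold.
Codon 5 GUU (Val): third position 4-fold.
Codon 6 AUA (Ile): third position 3-fold.
Four-fold degenerate third positions: 4.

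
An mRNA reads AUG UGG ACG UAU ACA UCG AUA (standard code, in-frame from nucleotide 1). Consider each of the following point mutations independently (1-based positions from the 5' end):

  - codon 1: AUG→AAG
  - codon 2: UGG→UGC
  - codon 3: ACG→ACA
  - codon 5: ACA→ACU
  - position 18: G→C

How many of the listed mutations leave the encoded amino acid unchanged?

3

Codon 1: AUG (Met) → AAG (Lys) — missense.
Codon 2: UGG (Trp) → UGC (Cys) — missense.
Codon 3: ACG (Thr) → ACA (Thr) — synonymous.
Codon 5: ACA (Thr) → ACU (Thr) — synonymous.
Codon 6: UCG (Ser) → UCC (Ser) — synonymous.
Synonymous: 3 of 5.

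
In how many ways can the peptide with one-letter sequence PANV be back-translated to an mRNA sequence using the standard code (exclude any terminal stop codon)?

128

Pro: 4 codons.
Ala: 4 codons.
Asn: 2 codons.
Val: 4 codons.
4 × 4 × 2 × 4 = 128.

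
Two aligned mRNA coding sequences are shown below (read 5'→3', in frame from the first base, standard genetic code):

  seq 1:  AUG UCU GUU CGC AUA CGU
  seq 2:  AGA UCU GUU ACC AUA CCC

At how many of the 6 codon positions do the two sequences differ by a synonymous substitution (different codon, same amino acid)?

0

Codon 1: AUG Met / AGA Arg — nonsynonymous.
Codon 2: UCU Ser / UCU Ser — identical.
Codon 3: GUU Val / GUU Val — identical.
Codon 4: CGC Arg / ACC Thr — nonsynonymous.
Codon 5: AUA Ile / AUA Ile — identical.
Codon 6: CGU Arg / CCC Pro — nonsynonymous.
Synonymous differences: 0.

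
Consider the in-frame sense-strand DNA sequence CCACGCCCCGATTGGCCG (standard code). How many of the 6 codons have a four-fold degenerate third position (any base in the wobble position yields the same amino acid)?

Codon 1 CCA (Pro): third position 4-fold.
Codon 2 CGC (Arg): third position 4-fold.
Codon 3 CCC (Pro): third position 4-fold.
Codon 4 GAT (Asp): third position 2-fold.
Codon 5 TGG (Trp): third position 1-fold.
Codon 6 CCG (Pro): third position 4-fold.
Four-fold degenerate third positions: 4.

4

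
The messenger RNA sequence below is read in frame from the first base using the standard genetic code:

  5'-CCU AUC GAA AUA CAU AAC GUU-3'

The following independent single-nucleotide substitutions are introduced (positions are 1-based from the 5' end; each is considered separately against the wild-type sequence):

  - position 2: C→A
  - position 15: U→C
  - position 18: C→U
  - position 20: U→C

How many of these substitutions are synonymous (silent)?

2

Codon 1: CCU (Pro) → CAU (His) — missense.
Codon 5: CAU (His) → CAC (His) — synonymous.
Codon 6: AAC (Asn) → AAU (Asn) — synonymous.
Codon 7: GUU (Val) → GCU (Ala) — missense.
Synonymous: 2 of 4.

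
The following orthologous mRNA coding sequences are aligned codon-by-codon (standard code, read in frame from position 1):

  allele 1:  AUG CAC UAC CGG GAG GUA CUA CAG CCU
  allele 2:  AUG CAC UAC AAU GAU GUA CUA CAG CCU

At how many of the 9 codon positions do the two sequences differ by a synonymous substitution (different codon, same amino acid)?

0

Codon 1: AUG Met / AUG Met — identical.
Codon 2: CAC His / CAC His — identical.
Codon 3: UAC Tyr / UAC Tyr — identical.
Codon 4: CGG Arg / AAU Asn — nonsynonymous.
Codon 5: GAG Glu / GAU Asp — nonsynonymous.
Codon 6: GUA Val / GUA Val — identical.
Codon 7: CUA Leu / CUA Leu — identical.
Codon 8: CAG Gln / CAG Gln — identical.
Codon 9: CCU Pro / CCU Pro — identical.
Synonymous differences: 0.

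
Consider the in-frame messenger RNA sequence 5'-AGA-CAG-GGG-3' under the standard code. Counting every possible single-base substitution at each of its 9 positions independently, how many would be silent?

6

Codon 1 (AGA, Arg): 2 synonymous substitutions.
Codon 2 (CAG, Gln): 1 synonymous substitution.
Codon 3 (GGG, Gly): 3 synonymous substitutions.
Total: 2 + 1 + 3 = 6.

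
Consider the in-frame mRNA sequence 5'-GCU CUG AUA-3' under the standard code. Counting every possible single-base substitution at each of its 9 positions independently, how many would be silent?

Codon 1 (GCU, Ala): 3 synonymous substitutions.
Codon 2 (CUG, Leu): 4 synonymous substitutions.
Codon 3 (AUA, Ile): 2 synonymous substitutions.
Total: 3 + 4 + 2 = 9.

9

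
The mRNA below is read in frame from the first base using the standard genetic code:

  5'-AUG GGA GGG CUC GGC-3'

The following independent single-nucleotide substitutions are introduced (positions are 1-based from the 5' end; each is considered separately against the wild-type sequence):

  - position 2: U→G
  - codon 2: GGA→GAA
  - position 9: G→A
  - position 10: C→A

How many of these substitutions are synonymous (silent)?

1

Codon 1: AUG (Met) → AGG (Arg) — missense.
Codon 2: GGA (Gly) → GAA (Glu) — missense.
Codon 3: GGG (Gly) → GGA (Gly) — synonymous.
Codon 4: CUC (Leu) → AUC (Ile) — missense.
Synonymous: 1 of 4.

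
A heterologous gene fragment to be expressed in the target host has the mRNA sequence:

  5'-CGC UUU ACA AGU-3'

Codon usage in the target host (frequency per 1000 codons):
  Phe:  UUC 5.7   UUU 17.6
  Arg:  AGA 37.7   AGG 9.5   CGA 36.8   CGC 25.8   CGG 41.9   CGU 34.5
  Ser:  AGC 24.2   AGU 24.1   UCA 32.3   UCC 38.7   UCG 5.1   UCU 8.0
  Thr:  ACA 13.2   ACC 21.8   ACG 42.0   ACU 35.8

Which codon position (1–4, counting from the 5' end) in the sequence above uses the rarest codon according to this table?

3

Codon 1 CGC (Arg): 25.8 per 1000.
Codon 2 UUU (Phe): 17.6 per 1000.
Codon 3 ACA (Thr): 13.2 per 1000.
Codon 4 AGU (Ser): 24.1 per 1000.
Lowest frequency is 13.2 at codon 3.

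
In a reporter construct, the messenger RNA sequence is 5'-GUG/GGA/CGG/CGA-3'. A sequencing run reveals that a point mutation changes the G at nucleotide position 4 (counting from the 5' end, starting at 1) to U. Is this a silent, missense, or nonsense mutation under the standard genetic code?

Position 4 falls in codon 2: GGA → Gly.
After the substitution the codon is UGA → Stop.
The new codon is a stop codon, so this is a nonsense mutation.

nonsense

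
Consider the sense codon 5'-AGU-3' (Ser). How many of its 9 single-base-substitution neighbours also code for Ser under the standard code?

1

Position 1: none → 0 synonymous.
Position 2: none → 0 synonymous.
Position 3: AGC → 1 synonymous.
Total: 0 + 0 + 1 = 1.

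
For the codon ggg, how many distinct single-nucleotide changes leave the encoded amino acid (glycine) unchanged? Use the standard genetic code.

Position 1: none → 0 synonymous.
Position 2: none → 0 synonymous.
Position 3: GGT, GGC, GGA → 3 synonymous.
Total: 0 + 0 + 3 = 3.

3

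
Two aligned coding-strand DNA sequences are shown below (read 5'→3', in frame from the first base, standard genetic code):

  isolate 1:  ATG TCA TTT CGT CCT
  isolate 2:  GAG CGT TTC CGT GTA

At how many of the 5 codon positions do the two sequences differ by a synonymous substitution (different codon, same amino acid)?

Codon 1: ATG Met / GAG Glu — nonsynonymous.
Codon 2: TCA Ser / CGT Arg — nonsynonymous.
Codon 3: TTT Phe / TTC Phe — synonymous.
Codon 4: CGT Arg / CGT Arg — identical.
Codon 5: CCT Pro / GTA Val — nonsynonymous.
Synonymous differences: 1.

1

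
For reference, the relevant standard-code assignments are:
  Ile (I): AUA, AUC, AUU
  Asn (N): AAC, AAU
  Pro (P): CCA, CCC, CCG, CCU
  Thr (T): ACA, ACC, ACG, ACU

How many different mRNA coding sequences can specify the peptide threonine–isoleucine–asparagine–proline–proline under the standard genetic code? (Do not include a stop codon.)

Thr: 4 codons.
Ile: 3 codons.
Asn: 2 codons.
Pro: 4 codons.
Pro: 4 codons.
4 × 3 × 2 × 4 × 4 = 384.

384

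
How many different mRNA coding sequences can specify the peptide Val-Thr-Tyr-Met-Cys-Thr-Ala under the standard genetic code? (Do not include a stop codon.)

1024

Val: 4 codons.
Thr: 4 codons.
Tyr: 2 codons.
Met: 1 codon.
Cys: 2 codons.
Thr: 4 codons.
Ala: 4 codons.
4 × 4 × 2 × 1 × 2 × 4 × 4 = 1024.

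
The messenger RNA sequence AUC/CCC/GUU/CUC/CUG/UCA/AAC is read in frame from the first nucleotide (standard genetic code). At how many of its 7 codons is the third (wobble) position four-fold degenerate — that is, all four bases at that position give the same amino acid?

5

Codon 1 AUC (Ile): third position 3-fold.
Codon 2 CCC (Pro): third position 4-fold.
Codon 3 GUU (Val): third position 4-fold.
Codon 4 CUC (Leu): third position 4-fold.
Codon 5 CUG (Leu): third position 4-fold.
Codon 6 UCA (Ser): third position 4-fold.
Codon 7 AAC (Asn): third position 2-fold.
Four-fold degenerate third positions: 5.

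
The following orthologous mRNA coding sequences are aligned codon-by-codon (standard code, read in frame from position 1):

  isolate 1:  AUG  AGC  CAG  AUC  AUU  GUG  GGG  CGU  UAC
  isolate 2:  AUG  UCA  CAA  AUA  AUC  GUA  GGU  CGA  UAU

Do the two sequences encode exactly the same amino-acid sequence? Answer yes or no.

yes

Codon 1: AUG Met / AUG Met — identical.
Codon 2: AGC Ser / UCA Ser — synonymous.
Codon 3: CAG Gln / CAA Gln — synonymous.
Codon 4: AUC Ile / AUA Ile — synonymous.
Codon 5: AUU Ile / AUC Ile — synonymous.
Codon 6: GUG Val / GUA Val — synonymous.
Codon 7: GGG Gly / GGU Gly — synonymous.
Codon 8: CGU Arg / CGA Arg — synonymous.
Codon 9: UAC Tyr / UAU Tyr — synonymous.
Nonsynonymous differences: 0 → same protein.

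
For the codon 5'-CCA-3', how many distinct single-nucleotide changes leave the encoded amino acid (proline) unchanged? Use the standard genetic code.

3

Position 1: none → 0 synonymous.
Position 2: none → 0 synonymous.
Position 3: CCU, CCC, CCG → 3 synonymous.
Total: 0 + 0 + 3 = 3.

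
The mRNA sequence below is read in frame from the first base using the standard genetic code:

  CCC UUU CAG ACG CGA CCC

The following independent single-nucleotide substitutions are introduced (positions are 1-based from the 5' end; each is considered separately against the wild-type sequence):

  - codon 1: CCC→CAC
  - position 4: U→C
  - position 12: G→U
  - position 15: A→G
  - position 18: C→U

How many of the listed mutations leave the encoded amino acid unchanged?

3

Codon 1: CCC (Pro) → CAC (His) — missense.
Codon 2: UUU (Phe) → CUU (Leu) — missense.
Codon 4: ACG (Thr) → ACU (Thr) — synonymous.
Codon 5: CGA (Arg) → CGG (Arg) — synonymous.
Codon 6: CCC (Pro) → CCU (Pro) — synonymous.
Synonymous: 3 of 5.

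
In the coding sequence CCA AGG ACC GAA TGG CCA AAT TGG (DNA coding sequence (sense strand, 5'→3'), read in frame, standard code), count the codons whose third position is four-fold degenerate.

Codon 1 CCA (Pro): third position 4-fold.
Codon 2 AGG (Arg): third position 2-fold.
Codon 3 ACC (Thr): third position 4-fold.
Codon 4 GAA (Glu): third position 2-fold.
Codon 5 TGG (Trp): third position 1-fold.
Codon 6 CCA (Pro): third position 4-fold.
Codon 7 AAT (Asn): third position 2-fold.
Codon 8 TGG (Trp): third position 1-fold.
Four-fold degenerate third positions: 3.

3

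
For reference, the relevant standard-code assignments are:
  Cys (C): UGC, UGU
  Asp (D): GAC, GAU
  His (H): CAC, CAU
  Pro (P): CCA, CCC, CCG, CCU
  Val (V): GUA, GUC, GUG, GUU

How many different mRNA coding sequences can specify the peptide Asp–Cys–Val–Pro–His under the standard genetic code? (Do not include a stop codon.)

Asp: 2 codons.
Cys: 2 codons.
Val: 4 codons.
Pro: 4 codons.
His: 2 codons.
2 × 2 × 4 × 4 × 2 = 128.

128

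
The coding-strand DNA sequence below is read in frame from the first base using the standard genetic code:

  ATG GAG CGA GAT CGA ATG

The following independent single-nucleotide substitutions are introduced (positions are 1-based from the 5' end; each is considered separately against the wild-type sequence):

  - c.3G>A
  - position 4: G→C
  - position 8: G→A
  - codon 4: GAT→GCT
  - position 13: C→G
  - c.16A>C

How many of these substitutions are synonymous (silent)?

Codon 1: ATG (Met) → ATA (Ile) — missense.
Codon 2: GAG (Glu) → CAG (Gln) — missense.
Codon 3: CGA (Arg) → CAA (Gln) — missense.
Codon 4: GAT (Asp) → GCT (Ala) — missense.
Codon 5: CGA (Arg) → GGA (Gly) — missense.
Codon 6: ATG (Met) → CTG (Leu) — missense.
Synonymous: 0 of 6.

0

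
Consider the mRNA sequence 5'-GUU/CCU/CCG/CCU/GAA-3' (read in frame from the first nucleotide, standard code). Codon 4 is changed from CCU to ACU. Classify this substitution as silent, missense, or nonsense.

missense

Position 10 falls in codon 4: CCU → Pro.
After the substitution the codon is ACU → Thr.
Pro ≠ Thr, so this is a missense mutation.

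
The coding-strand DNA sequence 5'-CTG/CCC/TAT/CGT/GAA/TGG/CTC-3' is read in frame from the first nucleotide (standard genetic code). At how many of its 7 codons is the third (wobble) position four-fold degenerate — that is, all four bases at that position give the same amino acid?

4

Codon 1 CTG (Leu): third position 4-fold.
Codon 2 CCC (Pro): third position 4-fold.
Codon 3 TAT (Tyr): third position 2-fold.
Codon 4 CGT (Arg): third position 4-fold.
Codon 5 GAA (Glu): third position 2-fold.
Codon 6 TGG (Trp): third position 1-fold.
Codon 7 CTC (Leu): third position 4-fold.
Four-fold degenerate third positions: 4.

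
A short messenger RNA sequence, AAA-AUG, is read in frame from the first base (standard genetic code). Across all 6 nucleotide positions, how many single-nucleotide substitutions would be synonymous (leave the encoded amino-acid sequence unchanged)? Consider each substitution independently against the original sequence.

1

Codon 1 (AAA, Lys): 1 synonymous substitution.
Codon 2 (AUG, Met): 0 synonymous substitutions.
Total: 1 + 0 = 1.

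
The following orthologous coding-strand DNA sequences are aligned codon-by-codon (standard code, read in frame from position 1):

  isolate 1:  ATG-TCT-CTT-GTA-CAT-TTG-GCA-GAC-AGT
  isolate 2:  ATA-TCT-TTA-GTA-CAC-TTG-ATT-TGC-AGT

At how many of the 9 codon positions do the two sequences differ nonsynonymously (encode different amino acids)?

3

Codon 1: ATG Met / ATA Ile — nonsynonymous.
Codon 2: TCT Ser / TCT Ser — identical.
Codon 3: CTT Leu / TTA Leu — synonymous.
Codon 4: GTA Val / GTA Val — identical.
Codon 5: CAT His / CAC His — synonymous.
Codon 6: TTG Leu / TTG Leu — identical.
Codon 7: GCA Ala / ATT Ile — nonsynonymous.
Codon 8: GAC Asp / TGC Cys — nonsynonymous.
Codon 9: AGT Ser / AGT Ser — identical.
Nonsynonymous differences: 3.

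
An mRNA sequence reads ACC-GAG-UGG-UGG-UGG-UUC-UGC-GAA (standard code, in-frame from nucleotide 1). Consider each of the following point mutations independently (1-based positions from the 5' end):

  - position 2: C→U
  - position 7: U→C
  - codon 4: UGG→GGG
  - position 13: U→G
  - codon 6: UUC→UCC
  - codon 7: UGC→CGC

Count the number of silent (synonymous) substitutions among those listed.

Codon 1: ACC (Thr) → AUC (Ile) — missense.
Codon 3: UGG (Trp) → CGG (Arg) — missense.
Codon 4: UGG (Trp) → GGG (Gly) — missense.
Codon 5: UGG (Trp) → GGG (Gly) — missense.
Codon 6: UUC (Phe) → UCC (Ser) — missense.
Codon 7: UGC (Cys) → CGC (Arg) — missense.
Synonymous: 0 of 6.

0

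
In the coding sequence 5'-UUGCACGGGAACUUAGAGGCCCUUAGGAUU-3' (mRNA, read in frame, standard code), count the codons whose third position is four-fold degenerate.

Codon 1 UUG (Leu): third position 2-fold.
Codon 2 CAC (His): third position 2-fold.
Codon 3 GGG (Gly): third position 4-fold.
Codon 4 AAC (Asn): third position 2-fold.
Codon 5 UUA (Leu): third position 2-fold.
Codon 6 GAG (Glu): third position 2-fold.
Codon 7 GCC (Ala): third position 4-fold.
Codon 8 CUU (Leu): third position 4-fold.
Codon 9 AGG (Arg): third position 2-fold.
Codon 10 AUU (Ile): third position 3-fold.
Four-fold degenerate third positions: 3.

3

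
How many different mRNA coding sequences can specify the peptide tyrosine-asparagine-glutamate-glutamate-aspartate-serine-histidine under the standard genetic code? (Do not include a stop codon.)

Tyr: 2 codons.
Asn: 2 codons.
Glu: 2 codons.
Glu: 2 codons.
Asp: 2 codons.
Ser: 6 codons.
His: 2 codons.
2 × 2 × 2 × 2 × 2 × 6 × 2 = 384.

384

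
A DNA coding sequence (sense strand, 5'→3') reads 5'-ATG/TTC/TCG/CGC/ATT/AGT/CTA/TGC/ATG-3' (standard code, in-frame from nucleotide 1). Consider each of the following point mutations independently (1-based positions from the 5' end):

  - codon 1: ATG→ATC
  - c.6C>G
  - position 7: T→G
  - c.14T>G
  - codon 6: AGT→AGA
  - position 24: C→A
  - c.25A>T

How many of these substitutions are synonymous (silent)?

0

Codon 1: ATG (Met) → ATC (Ile) — missense.
Codon 2: TTC (Phe) → TTG (Leu) — missense.
Codon 3: TCG (Ser) → GCG (Ala) — missense.
Codon 5: ATT (Ile) → AGT (Ser) — missense.
Codon 6: AGT (Ser) → AGA (Arg) — missense.
Codon 8: TGC (Cys) → TGA (Stop) — nonsense.
Codon 9: ATG (Met) → TTG (Leu) — missense.
Synonymous: 0 of 7.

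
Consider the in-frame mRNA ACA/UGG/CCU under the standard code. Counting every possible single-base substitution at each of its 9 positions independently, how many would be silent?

6

Codon 1 (ACA, Thr): 3 synonymous substitutions.
Codon 2 (UGG, Trp): 0 synonymous substitutions.
Codon 3 (CCU, Pro): 3 synonymous substitutions.
Total: 3 + 0 + 3 = 6.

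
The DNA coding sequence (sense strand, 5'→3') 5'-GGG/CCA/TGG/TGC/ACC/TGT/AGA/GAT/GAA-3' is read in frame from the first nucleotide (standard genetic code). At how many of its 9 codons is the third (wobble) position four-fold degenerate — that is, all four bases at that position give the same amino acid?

Codon 1 GGG (Gly): third position 4-fold.
Codon 2 CCA (Pro): third position 4-fold.
Codon 3 TGG (Trp): third position 1-fold.
Codon 4 TGC (Cys): third position 2-fold.
Codon 5 ACC (Thr): third position 4-fold.
Codon 6 TGT (Cys): third position 2-fold.
Codon 7 AGA (Arg): third position 2-fold.
Codon 8 GAT (Asp): third position 2-fold.
Codon 9 GAA (Glu): third position 2-fold.
Four-fold degenerate third positions: 3.

3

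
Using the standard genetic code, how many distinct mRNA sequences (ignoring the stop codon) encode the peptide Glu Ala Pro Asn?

64

Glu: 2 codons.
Ala: 4 codons.
Pro: 4 codons.
Asn: 2 codons.
2 × 4 × 4 × 2 = 64.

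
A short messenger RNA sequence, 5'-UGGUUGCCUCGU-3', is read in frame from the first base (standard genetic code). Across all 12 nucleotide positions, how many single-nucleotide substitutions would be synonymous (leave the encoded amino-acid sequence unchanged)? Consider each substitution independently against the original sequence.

Codon 1 (UGG, Trp): 0 synonymous substitutions.
Codon 2 (UUG, Leu): 2 synonymous substitutions.
Codon 3 (CCU, Pro): 3 synonymous substitutions.
Codon 4 (CGU, Arg): 3 synonymous substitutions.
Total: 0 + 2 + 3 + 3 = 8.

8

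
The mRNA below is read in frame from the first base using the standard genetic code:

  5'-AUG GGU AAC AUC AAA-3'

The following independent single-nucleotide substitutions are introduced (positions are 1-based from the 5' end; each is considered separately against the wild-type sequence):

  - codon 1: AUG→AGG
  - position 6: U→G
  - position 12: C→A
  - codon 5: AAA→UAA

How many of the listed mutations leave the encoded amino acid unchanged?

2

Codon 1: AUG (Met) → AGG (Arg) — missense.
Codon 2: GGU (Gly) → GGG (Gly) — synonymous.
Codon 4: AUC (Ile) → AUA (Ile) — synonymous.
Codon 5: AAA (Lys) → UAA (Stop) — nonsense.
Synonymous: 2 of 4.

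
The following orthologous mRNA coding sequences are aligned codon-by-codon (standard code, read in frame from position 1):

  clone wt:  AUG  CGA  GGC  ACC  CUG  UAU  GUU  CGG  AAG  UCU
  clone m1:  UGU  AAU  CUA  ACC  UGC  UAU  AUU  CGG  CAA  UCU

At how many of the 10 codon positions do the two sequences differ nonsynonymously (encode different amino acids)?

6

Codon 1: AUG Met / UGU Cys — nonsynonymous.
Codon 2: CGA Arg / AAU Asn — nonsynonymous.
Codon 3: GGC Gly / CUA Leu — nonsynonymous.
Codon 4: ACC Thr / ACC Thr — identical.
Codon 5: CUG Leu / UGC Cys — nonsynonymous.
Codon 6: UAU Tyr / UAU Tyr — identical.
Codon 7: GUU Val / AUU Ile — nonsynonymous.
Codon 8: CGG Arg / CGG Arg — identical.
Codon 9: AAG Lys / CAA Gln — nonsynonymous.
Codon 10: UCU Ser / UCU Ser — identical.
Nonsynonymous differences: 6.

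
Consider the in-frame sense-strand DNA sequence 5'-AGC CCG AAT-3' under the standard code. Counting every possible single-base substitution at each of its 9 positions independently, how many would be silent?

5

Codon 1 (AGC, Ser): 1 synonymous substitution.
Codon 2 (CCG, Pro): 3 synonymous substitutions.
Codon 3 (AAT, Asn): 1 synonymous substitution.
Total: 1 + 3 + 1 = 5.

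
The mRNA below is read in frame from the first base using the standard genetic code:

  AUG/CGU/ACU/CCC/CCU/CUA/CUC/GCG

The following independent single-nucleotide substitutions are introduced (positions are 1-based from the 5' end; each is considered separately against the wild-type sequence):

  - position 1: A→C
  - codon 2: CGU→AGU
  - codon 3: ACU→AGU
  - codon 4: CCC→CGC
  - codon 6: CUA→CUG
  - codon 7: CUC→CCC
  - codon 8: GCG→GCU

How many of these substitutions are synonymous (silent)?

Codon 1: AUG (Met) → CUG (Leu) — missense.
Codon 2: CGU (Arg) → AGU (Ser) — missense.
Codon 3: ACU (Thr) → AGU (Ser) — missense.
Codon 4: CCC (Pro) → CGC (Arg) — missense.
Codon 6: CUA (Leu) → CUG (Leu) — synonymous.
Codon 7: CUC (Leu) → CCC (Pro) — missense.
Codon 8: GCG (Ala) → GCU (Ala) — synonymous.
Synonymous: 2 of 7.

2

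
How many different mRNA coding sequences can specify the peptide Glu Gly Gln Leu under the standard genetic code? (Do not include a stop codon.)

Glu: 2 codons.
Gly: 4 codons.
Gln: 2 codons.
Leu: 6 codons.
2 × 4 × 2 × 6 = 96.

96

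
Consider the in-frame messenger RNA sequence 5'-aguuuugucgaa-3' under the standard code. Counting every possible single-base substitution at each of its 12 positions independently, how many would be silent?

6

Codon 1 (AGU, Ser): 1 synonymous substitution.
Codon 2 (UUU, Phe): 1 synonymous substitution.
Codon 3 (GUC, Val): 3 synonymous substitutions.
Codon 4 (GAA, Glu): 1 synonymous substitution.
Total: 1 + 1 + 3 + 1 = 6.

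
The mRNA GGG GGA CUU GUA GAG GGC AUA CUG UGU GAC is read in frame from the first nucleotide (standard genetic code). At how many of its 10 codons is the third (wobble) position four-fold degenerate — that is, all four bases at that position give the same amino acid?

6

Codon 1 GGG (Gly): third position 4-fold.
Codon 2 GGA (Gly): third position 4-fold.
Codon 3 CUU (Leu): third position 4-fold.
Codon 4 GUA (Val): third position 4-fold.
Codon 5 GAG (Glu): third position 2-fold.
Codon 6 GGC (Gly): third position 4-fold.
Codon 7 AUA (Ile): third position 3-fold.
Codon 8 CUG (Leu): third position 4-fold.
Codon 9 UGU (Cys): third position 2-fold.
Codon 10 GAC (Asp): third position 2-fold.
Four-fold degenerate third positions: 6.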